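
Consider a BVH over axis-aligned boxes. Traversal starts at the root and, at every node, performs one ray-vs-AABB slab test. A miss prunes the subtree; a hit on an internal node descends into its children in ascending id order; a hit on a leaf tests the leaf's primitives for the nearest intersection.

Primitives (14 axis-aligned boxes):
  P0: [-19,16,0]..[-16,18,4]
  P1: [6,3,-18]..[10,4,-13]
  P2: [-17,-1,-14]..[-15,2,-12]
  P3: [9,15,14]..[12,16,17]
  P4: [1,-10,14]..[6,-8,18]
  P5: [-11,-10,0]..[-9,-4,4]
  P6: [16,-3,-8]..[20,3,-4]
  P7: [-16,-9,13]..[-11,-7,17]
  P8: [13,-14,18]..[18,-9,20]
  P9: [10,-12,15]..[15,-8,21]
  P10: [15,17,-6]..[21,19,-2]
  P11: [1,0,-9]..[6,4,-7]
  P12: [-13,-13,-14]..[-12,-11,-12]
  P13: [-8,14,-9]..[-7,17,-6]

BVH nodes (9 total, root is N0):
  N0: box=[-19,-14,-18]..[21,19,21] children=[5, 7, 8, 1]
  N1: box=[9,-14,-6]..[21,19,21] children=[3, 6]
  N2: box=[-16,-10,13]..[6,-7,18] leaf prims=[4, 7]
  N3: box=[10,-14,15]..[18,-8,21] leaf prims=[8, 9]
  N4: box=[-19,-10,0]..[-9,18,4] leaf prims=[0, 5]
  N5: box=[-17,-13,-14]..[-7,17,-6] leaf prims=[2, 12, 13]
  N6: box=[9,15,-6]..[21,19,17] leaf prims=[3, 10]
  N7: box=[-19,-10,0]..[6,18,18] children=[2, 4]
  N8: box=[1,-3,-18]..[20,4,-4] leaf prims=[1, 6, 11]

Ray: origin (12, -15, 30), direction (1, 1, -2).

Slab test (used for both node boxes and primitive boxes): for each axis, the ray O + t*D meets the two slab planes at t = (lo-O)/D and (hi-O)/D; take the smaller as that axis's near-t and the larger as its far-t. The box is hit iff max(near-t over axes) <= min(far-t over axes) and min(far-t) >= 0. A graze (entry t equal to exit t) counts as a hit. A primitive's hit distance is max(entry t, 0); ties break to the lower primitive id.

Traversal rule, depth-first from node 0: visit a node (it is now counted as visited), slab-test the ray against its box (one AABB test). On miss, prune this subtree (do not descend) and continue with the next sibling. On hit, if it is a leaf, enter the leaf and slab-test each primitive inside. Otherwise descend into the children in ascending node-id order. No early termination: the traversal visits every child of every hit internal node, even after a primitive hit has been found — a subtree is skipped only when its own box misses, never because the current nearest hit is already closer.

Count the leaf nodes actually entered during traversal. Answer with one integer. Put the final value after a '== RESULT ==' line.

Traverse from the root:
N0 x:[-31,9] y:[1,34] z:[9/2,24] -> hit [9/2,9], descend [1, 5, 7, 8]
  N1 x:[-3,9] y:[1,34] z:[9/2,18] -> hit [9/2,9], descend [3, 6]
    N3 x:[-2,6] y:[1,7] z:[9/2,15/2] -> hit [9/2,6] leaf, test {P8@t=5, P9(miss)}
    N6 x:[-3,9] y:[30,34] z:[13/2,18] -> miss, prune
  N5 x:[-29,-19] y:[2,32] z:[18,22] -> miss, prune
  N7 x:[-31,-6] y:[5,33] z:[6,15] -> miss, prune
  N8 x:[-11,8] y:[12,19] z:[17,24] -> miss, prune

Visited [0, 1, 3, 6, 5, 7, 8]. Tests: 7 box, 1 leaf. Nearest: P8.

== RESULT ==
1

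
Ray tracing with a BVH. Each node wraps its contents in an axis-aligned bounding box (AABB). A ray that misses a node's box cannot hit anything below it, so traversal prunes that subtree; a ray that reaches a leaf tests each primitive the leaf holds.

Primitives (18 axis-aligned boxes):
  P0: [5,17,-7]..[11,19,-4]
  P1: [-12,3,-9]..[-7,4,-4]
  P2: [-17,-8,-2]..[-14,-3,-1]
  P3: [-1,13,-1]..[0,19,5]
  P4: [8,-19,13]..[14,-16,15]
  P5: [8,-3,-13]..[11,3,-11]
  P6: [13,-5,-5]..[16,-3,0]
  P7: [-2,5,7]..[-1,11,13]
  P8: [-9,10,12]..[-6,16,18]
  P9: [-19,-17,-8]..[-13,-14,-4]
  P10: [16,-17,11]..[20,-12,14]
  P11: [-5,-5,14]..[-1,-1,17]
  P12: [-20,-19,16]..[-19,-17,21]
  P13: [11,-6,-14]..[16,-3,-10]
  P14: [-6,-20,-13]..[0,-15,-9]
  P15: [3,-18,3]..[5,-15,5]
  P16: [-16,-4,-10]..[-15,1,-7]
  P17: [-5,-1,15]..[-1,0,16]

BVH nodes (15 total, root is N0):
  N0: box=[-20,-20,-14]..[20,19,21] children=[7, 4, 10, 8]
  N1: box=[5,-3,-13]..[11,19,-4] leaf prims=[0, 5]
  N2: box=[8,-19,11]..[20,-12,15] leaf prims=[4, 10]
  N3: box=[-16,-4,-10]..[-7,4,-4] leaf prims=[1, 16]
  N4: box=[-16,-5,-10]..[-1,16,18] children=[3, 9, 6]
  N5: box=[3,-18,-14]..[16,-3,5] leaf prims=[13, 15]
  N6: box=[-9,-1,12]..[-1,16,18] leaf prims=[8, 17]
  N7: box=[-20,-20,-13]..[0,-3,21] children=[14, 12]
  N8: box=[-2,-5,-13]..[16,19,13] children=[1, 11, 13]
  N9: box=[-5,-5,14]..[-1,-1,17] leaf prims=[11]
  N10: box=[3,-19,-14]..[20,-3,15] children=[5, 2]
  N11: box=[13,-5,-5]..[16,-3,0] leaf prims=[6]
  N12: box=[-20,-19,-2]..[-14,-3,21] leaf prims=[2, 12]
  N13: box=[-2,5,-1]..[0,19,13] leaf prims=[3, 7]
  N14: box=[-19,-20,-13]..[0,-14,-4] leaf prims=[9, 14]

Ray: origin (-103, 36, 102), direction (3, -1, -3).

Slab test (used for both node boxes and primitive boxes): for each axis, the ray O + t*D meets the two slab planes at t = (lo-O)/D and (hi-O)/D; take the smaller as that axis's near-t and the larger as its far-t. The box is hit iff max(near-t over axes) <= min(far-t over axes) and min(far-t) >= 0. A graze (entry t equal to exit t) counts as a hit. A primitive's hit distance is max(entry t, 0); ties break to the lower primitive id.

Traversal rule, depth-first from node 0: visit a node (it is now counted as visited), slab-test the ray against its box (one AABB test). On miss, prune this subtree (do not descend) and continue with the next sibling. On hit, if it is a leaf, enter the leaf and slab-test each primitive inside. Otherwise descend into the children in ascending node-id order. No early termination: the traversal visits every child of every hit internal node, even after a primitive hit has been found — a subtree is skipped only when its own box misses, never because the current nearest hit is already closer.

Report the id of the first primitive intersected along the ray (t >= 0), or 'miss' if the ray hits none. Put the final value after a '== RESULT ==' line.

Trace the traversal:
N0 x:[83/3,41] y:[17,56] z:[27,116/3] -> hit [83/3,116/3], descend [4, 7, 8, 10]
  N4 x:[29,34] y:[20,41] z:[28,112/3] -> hit [29,34], descend [3, 6, 9]
    N3 x:[29,32] y:[32,40] z:[106/3,112/3] -> miss, prune
    N6 x:[94/3,34] y:[20,37] z:[28,30] -> miss, prune
    N9 x:[98/3,34] y:[37,41] z:[85/3,88/3] -> miss, prune
  N7 x:[83/3,103/3] y:[39,56] z:[27,115/3] -> miss, prune
  N8 x:[101/3,119/3] y:[17,41] z:[89/3,115/3] -> hit [101/3,115/3], descend [1, 11, 13]
    N1 x:[36,38] y:[17,39] z:[106/3,115/3] -> hit [36,38] leaf, test {P0(miss), P5@t=113/3}
    N11 x:[116/3,119/3] y:[39,41] z:[34,107/3] -> miss, prune
    N13 x:[101/3,103/3] y:[17,31] z:[89/3,103/3] -> miss, prune
  N10 x:[106/3,41] y:[39,55] z:[29,116/3] -> miss, prune

11 AABB tests over nodes [0, 4, 3, 6, 9, 7, 8, 1, 11, 13, 10]; 1 leaf entered; closest P5.

== RESULT ==
5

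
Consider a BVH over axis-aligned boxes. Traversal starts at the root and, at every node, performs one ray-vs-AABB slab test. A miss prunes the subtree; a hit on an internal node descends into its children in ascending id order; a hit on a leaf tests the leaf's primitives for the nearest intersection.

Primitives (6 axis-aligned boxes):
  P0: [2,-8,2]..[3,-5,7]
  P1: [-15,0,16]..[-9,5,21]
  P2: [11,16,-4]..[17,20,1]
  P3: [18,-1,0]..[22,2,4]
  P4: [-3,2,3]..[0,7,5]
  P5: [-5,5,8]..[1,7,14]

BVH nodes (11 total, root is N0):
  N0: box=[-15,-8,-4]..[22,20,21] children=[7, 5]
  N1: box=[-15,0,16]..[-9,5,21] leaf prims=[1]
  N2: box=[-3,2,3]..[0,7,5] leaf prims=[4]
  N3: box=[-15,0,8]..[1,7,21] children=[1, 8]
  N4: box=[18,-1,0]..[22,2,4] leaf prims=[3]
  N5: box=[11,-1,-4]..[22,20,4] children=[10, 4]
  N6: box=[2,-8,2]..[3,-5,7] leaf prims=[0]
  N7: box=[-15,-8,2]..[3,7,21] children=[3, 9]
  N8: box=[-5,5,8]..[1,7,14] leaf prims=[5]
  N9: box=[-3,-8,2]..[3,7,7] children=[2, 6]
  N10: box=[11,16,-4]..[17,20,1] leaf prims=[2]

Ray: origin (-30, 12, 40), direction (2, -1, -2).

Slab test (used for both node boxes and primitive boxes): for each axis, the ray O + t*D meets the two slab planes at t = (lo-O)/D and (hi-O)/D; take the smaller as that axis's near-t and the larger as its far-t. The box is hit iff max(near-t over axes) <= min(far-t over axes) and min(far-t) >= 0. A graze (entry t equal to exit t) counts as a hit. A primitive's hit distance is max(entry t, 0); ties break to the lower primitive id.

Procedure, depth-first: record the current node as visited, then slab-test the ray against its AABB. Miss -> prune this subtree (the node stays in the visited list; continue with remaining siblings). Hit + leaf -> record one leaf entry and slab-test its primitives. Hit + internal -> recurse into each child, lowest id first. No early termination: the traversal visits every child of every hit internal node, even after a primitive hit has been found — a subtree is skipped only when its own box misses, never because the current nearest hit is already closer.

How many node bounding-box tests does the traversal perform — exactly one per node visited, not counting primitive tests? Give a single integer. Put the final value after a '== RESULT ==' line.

Walk:
N0 x:[15/2,26] y:[-8,20] z:[19/2,22] -> hit [19/2,20], descend [5, 7]
  N5 x:[41/2,26] y:[-8,13] z:[18,22] -> miss, prune
  N7 x:[15/2,33/2] y:[5,20] z:[19/2,19] -> hit [19/2,33/2], descend [3, 9]
    N3 x:[15/2,31/2] y:[5,12] z:[19/2,16] -> hit [19/2,12], descend [1, 8]
      N1 x:[15/2,21/2] y:[7,12] z:[19/2,12] -> hit [19/2,21/2] leaf, test {P1@t=19/2}
      N8 x:[25/2,31/2] y:[5,7] z:[13,16] -> miss, prune
    N9 x:[27/2,33/2] y:[5,20] z:[33/2,19] -> hit [33/2,33/2], descend [2, 6]
      N2 x:[27/2,15] y:[5,10] z:[35/2,37/2] -> miss, prune
      N6 x:[16,33/2] y:[17,20] z:[33/2,19] -> miss, prune

order=[0, 5, 7, 3, 1, 8, 9, 2, 6]  |boxes|=9  |leaves|=1  hit=P1

== RESULT ==
9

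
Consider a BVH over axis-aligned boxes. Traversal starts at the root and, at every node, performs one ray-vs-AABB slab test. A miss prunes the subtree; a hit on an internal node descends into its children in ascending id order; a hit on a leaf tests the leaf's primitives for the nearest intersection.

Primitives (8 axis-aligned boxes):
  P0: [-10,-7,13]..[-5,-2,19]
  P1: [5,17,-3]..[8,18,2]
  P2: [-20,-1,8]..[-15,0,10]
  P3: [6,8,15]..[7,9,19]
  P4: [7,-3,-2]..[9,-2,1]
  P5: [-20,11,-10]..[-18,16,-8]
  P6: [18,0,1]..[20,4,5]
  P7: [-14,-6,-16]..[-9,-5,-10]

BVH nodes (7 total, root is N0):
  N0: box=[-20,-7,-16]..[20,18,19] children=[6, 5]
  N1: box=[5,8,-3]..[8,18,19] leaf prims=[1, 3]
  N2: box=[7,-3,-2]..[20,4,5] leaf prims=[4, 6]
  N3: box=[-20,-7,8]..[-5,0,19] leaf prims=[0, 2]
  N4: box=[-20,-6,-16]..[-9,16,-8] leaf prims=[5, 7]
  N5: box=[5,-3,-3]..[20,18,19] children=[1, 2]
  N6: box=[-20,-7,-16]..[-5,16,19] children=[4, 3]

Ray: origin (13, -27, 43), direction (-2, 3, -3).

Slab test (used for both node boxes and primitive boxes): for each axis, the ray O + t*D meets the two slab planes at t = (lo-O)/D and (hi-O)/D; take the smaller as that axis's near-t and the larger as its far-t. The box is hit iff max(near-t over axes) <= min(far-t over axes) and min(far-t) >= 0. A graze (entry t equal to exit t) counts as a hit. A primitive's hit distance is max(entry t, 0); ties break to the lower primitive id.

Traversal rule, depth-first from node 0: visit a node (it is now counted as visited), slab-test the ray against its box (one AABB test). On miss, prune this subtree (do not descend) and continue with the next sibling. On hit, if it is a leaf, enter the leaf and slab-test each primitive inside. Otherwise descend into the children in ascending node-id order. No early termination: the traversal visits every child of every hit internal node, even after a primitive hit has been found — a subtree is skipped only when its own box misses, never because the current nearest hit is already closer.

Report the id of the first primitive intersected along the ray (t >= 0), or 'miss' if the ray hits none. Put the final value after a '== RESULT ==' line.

Trace the traversal:
N0 x:[-7/2,33/2] y:[20/3,15] z:[8,59/3] -> hit [8,15], descend [5, 6]
  N5 x:[-7/2,4] y:[8,15] z:[8,46/3] -> miss, prune
  N6 x:[9,33/2] y:[20/3,43/3] z:[8,59/3] -> hit [9,43/3], descend [3, 4]
    N3 x:[9,33/2] y:[20/3,9] z:[8,35/3] -> hit [9,9] leaf, test {P0(miss), P2(miss)}
    N4 x:[11,33/2] y:[7,43/3] z:[17,59/3] -> miss, prune

Visited [0, 5, 6, 3, 4]. Tests: 5 box, 1 leaf. Nearest: miss.

== RESULT ==
miss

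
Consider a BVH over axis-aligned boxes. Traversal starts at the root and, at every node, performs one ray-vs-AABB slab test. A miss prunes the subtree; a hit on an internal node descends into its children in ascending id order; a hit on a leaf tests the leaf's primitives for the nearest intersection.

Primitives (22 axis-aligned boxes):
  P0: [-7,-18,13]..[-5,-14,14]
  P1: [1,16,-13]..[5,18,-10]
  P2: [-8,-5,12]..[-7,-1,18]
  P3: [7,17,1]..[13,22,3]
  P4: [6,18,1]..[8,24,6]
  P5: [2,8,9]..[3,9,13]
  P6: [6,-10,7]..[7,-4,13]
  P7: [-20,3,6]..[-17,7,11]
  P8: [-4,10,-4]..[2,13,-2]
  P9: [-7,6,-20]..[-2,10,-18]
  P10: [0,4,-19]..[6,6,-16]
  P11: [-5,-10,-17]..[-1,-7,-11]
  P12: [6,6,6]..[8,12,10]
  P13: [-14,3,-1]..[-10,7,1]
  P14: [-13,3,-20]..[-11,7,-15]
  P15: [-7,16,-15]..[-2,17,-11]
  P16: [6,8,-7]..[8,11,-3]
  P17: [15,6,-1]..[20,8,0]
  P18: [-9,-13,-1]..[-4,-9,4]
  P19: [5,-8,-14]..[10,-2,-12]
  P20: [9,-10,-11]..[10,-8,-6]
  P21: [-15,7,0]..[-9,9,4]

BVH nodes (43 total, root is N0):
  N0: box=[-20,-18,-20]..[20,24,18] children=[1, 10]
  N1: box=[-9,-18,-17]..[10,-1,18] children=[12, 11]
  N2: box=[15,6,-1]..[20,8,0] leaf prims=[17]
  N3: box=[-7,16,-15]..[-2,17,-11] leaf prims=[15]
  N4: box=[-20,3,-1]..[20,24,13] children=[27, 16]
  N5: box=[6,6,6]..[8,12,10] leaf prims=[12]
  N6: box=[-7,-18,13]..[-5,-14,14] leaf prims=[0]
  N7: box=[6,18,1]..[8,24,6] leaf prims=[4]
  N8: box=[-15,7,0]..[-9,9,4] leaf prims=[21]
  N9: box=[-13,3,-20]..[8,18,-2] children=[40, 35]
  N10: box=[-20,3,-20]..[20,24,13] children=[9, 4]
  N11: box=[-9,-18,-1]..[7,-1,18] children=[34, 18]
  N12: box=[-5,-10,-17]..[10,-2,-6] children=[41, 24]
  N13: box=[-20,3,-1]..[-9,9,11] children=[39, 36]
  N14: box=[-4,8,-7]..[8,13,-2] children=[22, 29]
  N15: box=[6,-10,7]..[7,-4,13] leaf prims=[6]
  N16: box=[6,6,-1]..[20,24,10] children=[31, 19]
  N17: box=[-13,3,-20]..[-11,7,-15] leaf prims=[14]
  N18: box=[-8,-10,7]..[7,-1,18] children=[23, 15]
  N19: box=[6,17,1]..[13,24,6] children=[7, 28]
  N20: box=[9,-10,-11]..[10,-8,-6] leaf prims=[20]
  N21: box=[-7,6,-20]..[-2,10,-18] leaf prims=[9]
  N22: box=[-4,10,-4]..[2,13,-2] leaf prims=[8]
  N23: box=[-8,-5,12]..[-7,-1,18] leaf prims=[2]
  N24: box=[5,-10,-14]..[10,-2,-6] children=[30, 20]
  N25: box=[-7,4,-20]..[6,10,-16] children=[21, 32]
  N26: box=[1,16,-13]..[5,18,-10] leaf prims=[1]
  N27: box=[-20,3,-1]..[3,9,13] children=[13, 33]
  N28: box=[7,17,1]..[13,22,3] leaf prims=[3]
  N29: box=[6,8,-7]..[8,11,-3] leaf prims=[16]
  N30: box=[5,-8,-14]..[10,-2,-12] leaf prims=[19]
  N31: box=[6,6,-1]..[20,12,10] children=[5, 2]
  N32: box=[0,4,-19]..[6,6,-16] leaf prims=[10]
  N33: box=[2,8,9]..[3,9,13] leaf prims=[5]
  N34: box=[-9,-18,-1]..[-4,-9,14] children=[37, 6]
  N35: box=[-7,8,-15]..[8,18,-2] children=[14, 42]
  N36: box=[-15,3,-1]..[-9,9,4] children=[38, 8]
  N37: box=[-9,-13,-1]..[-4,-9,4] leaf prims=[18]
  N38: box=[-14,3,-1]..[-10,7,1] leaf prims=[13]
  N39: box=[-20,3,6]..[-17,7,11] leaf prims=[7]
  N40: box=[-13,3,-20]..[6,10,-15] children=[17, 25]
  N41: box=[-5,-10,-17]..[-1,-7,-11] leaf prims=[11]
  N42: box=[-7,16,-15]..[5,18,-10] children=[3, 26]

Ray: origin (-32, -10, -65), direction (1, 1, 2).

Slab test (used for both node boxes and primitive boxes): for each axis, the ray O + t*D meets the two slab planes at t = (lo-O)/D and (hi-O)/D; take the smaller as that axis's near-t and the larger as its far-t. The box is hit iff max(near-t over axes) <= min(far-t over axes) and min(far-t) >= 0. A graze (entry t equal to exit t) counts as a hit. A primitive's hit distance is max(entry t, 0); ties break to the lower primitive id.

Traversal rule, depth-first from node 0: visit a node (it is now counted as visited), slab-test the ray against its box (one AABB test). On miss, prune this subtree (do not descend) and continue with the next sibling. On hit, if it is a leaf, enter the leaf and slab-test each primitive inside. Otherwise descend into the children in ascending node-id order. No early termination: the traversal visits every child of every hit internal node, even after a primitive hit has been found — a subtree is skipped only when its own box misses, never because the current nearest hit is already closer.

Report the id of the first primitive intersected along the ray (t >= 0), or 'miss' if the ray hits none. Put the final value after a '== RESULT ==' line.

Traverse from the root:
N0 x:[12,52] y:[-8,34] z:[45/2,83/2] -> hit [45/2,34], descend [1, 10]
  N1 x:[23,42] y:[-8,9] z:[24,83/2] -> miss, prune
  N10 x:[12,52] y:[13,34] z:[45/2,39] -> hit [45/2,34], descend [4, 9]
    N4 x:[12,52] y:[13,34] z:[32,39] -> hit [32,34], descend [16, 27]
      N16 x:[38,52] y:[16,34] z:[32,75/2] -> miss, prune
      N27 x:[12,35] y:[13,19] z:[32,39] -> miss, prune
    N9 x:[19,40] y:[13,28] z:[45/2,63/2] -> hit [45/2,28], descend [35, 40]
      N35 x:[25,40] y:[18,28] z:[25,63/2] -> hit [25,28], descend [14, 42]
        N14 x:[28,40] y:[18,23] z:[29,63/2] -> miss, prune
        N42 x:[25,37] y:[26,28] z:[25,55/2] -> hit [26,55/2], descend [3, 26]
          N3 x:[25,30] y:[26,27] z:[25,27] -> hit [26,27] leaf, test {P15@t=26}
          N26 x:[33,37] y:[26,28] z:[26,55/2] -> miss, prune
      N40 x:[19,38] y:[13,20] z:[45/2,25] -> miss, prune

order=[0, 1, 10, 4, 16, 27, 9, 35, 14, 42, 3, 26, 40]  |boxes|=13  |leaves|=1  hit=P15

== RESULT ==
15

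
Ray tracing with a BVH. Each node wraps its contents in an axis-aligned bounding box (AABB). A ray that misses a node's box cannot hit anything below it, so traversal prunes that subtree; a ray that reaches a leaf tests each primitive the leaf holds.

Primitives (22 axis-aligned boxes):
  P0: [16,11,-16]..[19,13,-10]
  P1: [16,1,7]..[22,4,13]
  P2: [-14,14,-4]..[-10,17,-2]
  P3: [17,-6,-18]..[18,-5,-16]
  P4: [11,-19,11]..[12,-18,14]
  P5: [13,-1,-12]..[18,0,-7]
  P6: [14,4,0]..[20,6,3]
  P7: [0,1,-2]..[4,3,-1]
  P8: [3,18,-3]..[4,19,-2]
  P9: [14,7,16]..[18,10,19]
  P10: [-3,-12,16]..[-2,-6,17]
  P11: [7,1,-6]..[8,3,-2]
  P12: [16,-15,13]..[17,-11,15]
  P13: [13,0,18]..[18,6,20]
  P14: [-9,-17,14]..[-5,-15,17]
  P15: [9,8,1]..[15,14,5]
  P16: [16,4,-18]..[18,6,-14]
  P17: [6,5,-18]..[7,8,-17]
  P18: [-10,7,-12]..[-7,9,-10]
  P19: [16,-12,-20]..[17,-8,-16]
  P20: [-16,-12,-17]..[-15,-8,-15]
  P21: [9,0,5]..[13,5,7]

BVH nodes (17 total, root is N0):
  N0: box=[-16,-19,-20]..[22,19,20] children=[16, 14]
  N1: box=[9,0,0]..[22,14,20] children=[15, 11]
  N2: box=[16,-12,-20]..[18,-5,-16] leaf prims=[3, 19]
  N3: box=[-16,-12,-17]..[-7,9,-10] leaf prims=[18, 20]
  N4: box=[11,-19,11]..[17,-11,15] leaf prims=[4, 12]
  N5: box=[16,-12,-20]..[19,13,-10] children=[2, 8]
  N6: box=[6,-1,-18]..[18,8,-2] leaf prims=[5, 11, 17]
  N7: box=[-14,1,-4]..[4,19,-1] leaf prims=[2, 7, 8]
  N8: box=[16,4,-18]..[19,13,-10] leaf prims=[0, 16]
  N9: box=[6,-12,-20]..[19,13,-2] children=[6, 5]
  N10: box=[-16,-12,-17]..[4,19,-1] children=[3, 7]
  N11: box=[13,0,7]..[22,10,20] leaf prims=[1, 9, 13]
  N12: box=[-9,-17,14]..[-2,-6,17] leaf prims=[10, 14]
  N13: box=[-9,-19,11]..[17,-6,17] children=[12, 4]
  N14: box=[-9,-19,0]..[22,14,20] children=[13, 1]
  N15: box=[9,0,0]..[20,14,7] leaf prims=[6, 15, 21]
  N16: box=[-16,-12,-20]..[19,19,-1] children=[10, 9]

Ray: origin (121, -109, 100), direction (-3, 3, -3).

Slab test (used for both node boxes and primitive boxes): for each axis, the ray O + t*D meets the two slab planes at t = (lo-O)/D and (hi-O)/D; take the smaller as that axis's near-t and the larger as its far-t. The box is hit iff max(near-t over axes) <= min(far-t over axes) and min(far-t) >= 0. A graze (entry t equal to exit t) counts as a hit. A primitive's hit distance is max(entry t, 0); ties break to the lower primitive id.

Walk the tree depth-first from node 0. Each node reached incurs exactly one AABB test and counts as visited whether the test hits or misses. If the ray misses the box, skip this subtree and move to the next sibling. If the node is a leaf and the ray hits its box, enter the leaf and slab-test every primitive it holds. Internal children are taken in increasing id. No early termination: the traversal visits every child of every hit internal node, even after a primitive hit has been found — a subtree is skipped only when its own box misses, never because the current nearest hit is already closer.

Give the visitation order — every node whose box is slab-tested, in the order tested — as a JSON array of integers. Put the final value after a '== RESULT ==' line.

Traverse from the root:
N0 x:[33,137/3] y:[30,128/3] z:[80/3,40] -> hit [33,40], descend [14, 16]
  N14 x:[33,130/3] y:[30,41] z:[80/3,100/3] -> hit [33,100/3], descend [1, 13]
    N1 x:[33,112/3] y:[109/3,41] z:[80/3,100/3] -> miss, prune
    N13 x:[104/3,130/3] y:[30,103/3] z:[83/3,89/3] -> miss, prune
  N16 x:[34,137/3] y:[97/3,128/3] z:[101/3,40] -> hit [34,40], descend [9, 10]
    N9 x:[34,115/3] y:[97/3,122/3] z:[34,40] -> hit [34,115/3], descend [5, 6]
      N5 x:[34,35] y:[97/3,122/3] z:[110/3,40] -> miss, prune
      N6 x:[103/3,115/3] y:[36,39] z:[34,118/3] -> hit [36,115/3] leaf, test {P5@t=36, P11(miss), P17(miss)}
    N10 x:[39,137/3] y:[97/3,128/3] z:[101/3,39] -> hit [39,39], descend [3, 7]
      N3 x:[128/3,137/3] y:[97/3,118/3] z:[110/3,39] -> miss, prune
      N7 x:[39,45] y:[110/3,128/3] z:[101/3,104/3] -> miss, prune

Visited [0, 14, 1, 13, 16, 9, 5, 6, 10, 3, 7]. Tests: 11 box, 1 leaf. Nearest: P5.

== RESULT ==
[0, 14, 1, 13, 16, 9, 5, 6, 10, 3, 7]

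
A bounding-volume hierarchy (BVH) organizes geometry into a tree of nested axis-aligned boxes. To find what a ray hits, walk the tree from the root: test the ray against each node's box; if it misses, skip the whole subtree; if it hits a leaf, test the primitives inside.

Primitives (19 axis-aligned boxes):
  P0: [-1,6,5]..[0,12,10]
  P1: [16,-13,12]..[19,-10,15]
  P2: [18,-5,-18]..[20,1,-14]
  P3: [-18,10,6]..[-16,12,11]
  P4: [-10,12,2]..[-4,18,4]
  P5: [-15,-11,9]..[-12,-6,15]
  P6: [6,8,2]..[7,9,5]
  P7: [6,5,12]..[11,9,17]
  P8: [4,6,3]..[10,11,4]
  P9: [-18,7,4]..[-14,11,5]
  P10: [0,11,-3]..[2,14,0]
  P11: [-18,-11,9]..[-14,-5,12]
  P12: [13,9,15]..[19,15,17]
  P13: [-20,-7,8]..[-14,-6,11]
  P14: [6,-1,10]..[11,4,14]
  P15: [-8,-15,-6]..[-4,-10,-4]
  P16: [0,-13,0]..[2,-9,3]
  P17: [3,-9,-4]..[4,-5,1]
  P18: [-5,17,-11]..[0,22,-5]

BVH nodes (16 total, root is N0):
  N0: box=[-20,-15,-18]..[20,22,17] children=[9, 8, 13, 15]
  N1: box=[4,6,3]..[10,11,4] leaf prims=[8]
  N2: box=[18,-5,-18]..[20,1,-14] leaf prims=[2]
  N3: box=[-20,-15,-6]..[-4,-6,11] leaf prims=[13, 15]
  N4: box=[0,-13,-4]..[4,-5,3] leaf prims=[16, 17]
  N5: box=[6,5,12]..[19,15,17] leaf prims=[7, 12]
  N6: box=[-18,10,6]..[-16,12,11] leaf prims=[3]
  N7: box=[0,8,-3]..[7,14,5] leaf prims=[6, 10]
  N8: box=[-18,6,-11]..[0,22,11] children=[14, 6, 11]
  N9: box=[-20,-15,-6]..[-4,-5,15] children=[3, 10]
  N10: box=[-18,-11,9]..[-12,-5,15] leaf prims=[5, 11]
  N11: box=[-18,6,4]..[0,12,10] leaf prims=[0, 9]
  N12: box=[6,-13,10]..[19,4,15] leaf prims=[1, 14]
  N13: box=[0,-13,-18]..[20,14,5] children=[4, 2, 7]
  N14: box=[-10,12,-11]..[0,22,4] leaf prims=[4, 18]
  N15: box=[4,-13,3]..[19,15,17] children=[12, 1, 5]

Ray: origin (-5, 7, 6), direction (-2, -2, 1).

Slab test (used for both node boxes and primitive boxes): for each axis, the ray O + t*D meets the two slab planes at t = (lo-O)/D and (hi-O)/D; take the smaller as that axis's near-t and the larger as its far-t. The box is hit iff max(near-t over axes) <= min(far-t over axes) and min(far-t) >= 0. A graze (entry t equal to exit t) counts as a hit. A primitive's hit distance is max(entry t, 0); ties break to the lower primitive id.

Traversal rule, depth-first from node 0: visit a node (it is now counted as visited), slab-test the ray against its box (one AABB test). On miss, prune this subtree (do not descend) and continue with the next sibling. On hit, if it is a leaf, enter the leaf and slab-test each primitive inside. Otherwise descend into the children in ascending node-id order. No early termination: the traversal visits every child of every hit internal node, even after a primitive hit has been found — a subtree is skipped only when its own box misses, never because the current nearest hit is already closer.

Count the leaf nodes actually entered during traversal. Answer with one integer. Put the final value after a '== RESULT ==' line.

Trace the traversal:
N0 x:[-25/2,15/2] y:[-15/2,11] z:[-24,11] -> hit [-15/2,15/2], descend [8, 9, 13, 15]
  N8 x:[-5/2,13/2] y:[-15/2,1/2] z:[-17,5] -> hit [-5/2,1/2], descend [6, 11, 14]
    N6 x:[11/2,13/2] y:[-5/2,-3/2] z:[0,5] -> miss, prune
    N11 x:[-5/2,13/2] y:[-5/2,1/2] z:[-2,4] -> hit [-2,1/2] leaf, test {P0(miss), P9(miss)}
    N14 x:[-5/2,5/2] y:[-15/2,-5/2] z:[-17,-2] -> miss, prune
  N9 x:[-1/2,15/2] y:[6,11] z:[-12,9] -> hit [6,15/2], descend [3, 10]
    N3 x:[-1/2,15/2] y:[13/2,11] z:[-12,5] -> miss, prune
    N10 x:[7/2,13/2] y:[6,9] z:[3,9] -> hit [6,13/2] leaf, test {P5(miss), P11@t=6}
  N13 x:[-25/2,-5/2] y:[-7/2,10] z:[-24,-1] -> miss, prune
  N15 x:[-12,-9/2] y:[-4,10] z:[-3,11] -> miss, prune

Summary -> nodes [0, 8, 6, 11, 14, 9, 3, 10, 13, 15]; box-tests=10; leaf-entries=2; first=P11

== RESULT ==
2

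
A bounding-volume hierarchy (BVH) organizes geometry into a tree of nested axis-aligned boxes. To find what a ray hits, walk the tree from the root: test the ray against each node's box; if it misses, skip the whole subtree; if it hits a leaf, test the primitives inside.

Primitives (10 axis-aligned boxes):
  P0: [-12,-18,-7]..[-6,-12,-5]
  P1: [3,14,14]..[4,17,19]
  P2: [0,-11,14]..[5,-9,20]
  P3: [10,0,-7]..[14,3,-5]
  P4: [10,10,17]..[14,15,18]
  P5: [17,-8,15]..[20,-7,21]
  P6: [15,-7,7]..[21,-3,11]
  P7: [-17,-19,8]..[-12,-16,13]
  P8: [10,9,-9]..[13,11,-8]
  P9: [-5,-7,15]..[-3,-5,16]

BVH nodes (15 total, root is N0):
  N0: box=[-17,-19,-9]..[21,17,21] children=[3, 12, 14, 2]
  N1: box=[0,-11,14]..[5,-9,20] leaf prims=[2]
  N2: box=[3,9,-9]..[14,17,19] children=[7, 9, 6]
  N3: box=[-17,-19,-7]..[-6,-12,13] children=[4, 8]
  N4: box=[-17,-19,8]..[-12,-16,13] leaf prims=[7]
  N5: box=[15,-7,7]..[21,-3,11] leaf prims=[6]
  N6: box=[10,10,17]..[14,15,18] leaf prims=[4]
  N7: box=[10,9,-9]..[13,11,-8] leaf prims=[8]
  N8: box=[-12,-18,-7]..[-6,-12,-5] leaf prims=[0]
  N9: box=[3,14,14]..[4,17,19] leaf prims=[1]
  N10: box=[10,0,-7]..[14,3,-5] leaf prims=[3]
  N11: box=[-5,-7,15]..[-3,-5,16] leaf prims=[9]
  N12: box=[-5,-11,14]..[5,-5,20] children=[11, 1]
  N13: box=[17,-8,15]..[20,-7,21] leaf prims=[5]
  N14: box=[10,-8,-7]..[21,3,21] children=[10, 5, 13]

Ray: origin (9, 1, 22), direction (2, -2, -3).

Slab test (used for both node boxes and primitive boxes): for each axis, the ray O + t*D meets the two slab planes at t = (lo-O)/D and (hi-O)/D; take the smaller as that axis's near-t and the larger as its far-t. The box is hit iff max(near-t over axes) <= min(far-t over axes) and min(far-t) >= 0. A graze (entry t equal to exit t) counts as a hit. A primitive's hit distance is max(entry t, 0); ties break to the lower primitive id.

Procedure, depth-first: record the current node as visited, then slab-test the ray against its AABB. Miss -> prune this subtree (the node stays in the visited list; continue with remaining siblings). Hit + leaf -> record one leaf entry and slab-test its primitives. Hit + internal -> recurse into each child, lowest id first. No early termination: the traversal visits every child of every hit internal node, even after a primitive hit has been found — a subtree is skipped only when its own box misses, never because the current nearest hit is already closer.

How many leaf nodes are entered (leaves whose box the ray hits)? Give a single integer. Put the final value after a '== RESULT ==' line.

Traverse from the root:
N0 x:[-13,6] y:[-8,10] z:[1/3,31/3] -> hit [1/3,6], descend [2, 3, 12, 14]
  N2 x:[-3,5/2] y:[-8,-4] z:[1,31/3] -> miss, prune
  N3 x:[-13,-15/2] y:[13/2,10] z:[3,29/3] -> miss, prune
  N12 x:[-7,-2] y:[3,6] z:[2/3,8/3] -> miss, prune
  N14 x:[1/2,6] y:[-1,9/2] z:[1/3,29/3] -> hit [1/2,9/2], descend [5, 10, 13]
    N5 x:[3,6] y:[2,4] z:[11/3,5] -> hit [11/3,4] leaf, test {P6@t=11/3}
    N10 x:[1/2,5/2] y:[-1,1/2] z:[9,29/3] -> miss, prune
    N13 x:[4,11/2] y:[4,9/2] z:[1/3,7/3] -> miss, prune

order=[0, 2, 3, 12, 14, 5, 10, 13]  |boxes|=8  |leaves|=1  hit=P6

== RESULT ==
1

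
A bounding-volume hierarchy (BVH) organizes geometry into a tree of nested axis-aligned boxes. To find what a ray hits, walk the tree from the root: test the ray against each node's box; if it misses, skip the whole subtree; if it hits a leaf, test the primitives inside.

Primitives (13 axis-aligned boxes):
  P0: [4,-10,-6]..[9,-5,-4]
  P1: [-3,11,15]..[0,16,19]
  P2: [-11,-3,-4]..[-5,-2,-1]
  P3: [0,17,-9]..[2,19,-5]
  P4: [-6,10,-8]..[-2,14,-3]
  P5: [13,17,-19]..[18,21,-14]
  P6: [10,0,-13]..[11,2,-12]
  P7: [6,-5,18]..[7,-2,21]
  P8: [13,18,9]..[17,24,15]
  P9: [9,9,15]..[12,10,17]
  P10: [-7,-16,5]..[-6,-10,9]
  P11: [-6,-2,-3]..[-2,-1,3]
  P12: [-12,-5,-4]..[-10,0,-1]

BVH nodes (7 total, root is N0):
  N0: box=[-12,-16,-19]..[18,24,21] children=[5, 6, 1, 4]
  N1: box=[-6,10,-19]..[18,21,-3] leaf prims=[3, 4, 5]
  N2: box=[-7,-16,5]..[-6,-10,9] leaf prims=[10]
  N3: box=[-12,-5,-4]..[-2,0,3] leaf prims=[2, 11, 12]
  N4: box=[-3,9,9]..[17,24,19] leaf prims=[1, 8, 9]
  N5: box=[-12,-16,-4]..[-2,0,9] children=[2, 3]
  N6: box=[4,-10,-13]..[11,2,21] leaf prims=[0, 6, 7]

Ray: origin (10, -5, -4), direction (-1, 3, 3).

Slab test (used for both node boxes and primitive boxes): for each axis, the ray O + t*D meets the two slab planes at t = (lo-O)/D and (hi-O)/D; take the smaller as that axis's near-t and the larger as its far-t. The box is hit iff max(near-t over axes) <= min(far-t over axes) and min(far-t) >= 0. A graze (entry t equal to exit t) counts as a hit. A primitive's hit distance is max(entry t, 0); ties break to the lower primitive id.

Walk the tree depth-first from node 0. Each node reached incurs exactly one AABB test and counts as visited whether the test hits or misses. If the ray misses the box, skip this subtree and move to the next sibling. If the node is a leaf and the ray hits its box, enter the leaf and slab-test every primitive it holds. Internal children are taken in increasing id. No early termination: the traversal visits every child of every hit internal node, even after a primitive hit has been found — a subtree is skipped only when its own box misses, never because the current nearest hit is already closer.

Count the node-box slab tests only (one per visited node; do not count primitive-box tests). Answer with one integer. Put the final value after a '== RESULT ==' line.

Trace the traversal:
N0 x:[-8,22] y:[-11/3,29/3] z:[-5,25/3] -> hit [-11/3,25/3], descend [1, 4, 5, 6]
  N1 x:[-8,16] y:[5,26/3] z:[-5,1/3] -> miss, prune
  N4 x:[-7,13] y:[14/3,29/3] z:[13/3,23/3] -> hit [14/3,23/3] leaf, test {P1(miss), P8(miss), P9(miss)}
  N5 x:[12,22] y:[-11/3,5/3] z:[0,13/3] -> miss, prune
  N6 x:[-1,6] y:[-5/3,7/3] z:[-3,25/3] -> hit [-1,7/3] leaf, test {P0(miss), P6(miss), P7(miss)}

order=[0, 1, 4, 5, 6]  |boxes|=5  |leaves|=2  hit=miss

== RESULT ==
5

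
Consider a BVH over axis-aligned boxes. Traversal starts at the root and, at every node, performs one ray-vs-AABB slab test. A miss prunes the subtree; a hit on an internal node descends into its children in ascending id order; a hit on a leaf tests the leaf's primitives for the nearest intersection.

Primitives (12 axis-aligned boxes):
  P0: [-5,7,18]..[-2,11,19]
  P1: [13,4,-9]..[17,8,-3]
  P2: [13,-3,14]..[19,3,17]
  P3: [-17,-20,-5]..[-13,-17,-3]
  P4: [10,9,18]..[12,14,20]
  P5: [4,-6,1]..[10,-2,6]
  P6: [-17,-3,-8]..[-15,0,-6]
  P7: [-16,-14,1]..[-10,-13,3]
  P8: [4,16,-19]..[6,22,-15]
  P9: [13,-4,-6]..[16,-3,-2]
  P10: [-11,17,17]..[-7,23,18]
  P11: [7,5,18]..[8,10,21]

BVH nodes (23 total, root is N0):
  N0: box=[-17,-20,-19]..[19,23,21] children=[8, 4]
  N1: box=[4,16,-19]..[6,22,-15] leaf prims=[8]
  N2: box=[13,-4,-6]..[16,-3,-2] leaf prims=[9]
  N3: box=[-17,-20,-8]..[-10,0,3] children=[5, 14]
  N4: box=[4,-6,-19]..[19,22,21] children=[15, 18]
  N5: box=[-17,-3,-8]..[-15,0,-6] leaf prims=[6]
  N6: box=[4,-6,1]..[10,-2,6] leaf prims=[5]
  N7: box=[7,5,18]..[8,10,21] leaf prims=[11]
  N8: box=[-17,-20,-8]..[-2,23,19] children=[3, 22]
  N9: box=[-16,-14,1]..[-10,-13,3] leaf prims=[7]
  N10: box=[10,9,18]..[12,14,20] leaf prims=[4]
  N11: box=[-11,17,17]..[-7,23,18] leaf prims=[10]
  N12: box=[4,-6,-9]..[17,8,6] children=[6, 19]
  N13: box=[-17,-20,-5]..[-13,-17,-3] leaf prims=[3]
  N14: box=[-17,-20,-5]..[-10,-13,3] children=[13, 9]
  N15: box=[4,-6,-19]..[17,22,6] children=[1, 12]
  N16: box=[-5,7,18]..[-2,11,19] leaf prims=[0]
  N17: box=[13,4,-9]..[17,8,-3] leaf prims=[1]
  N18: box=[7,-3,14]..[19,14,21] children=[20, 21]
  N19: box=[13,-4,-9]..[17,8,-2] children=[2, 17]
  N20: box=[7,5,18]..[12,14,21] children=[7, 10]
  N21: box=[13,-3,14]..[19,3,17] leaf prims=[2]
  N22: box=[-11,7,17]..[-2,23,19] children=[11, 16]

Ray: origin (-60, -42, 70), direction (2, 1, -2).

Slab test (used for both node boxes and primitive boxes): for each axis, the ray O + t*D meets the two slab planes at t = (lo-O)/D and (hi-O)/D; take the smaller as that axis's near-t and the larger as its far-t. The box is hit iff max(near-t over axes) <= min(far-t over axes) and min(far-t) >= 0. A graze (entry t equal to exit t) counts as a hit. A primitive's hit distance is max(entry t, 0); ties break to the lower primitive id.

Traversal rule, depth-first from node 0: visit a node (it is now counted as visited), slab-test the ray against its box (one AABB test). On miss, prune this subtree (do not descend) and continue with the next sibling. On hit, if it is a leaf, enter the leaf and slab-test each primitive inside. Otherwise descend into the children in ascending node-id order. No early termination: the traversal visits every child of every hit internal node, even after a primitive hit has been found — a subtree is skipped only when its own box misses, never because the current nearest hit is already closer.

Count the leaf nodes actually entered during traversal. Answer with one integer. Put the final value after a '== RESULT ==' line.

Walk:
N0 x:[43/2,79/2] y:[22,65] z:[49/2,89/2] -> hit [49/2,79/2], descend [4, 8]
  N4 x:[32,79/2] y:[36,64] z:[49/2,89/2] -> hit [36,79/2], descend [15, 18]
    N15 x:[32,77/2] y:[36,64] z:[32,89/2] -> hit [36,77/2], descend [1, 12]
      N1 x:[32,33] y:[58,64] z:[85/2,89/2] -> miss, prune
      N12 x:[32,77/2] y:[36,50] z:[32,79/2] -> hit [36,77/2], descend [6, 19]
        N6 x:[32,35] y:[36,40] z:[32,69/2] -> miss, prune
        N19 x:[73/2,77/2] y:[38,50] z:[36,79/2] -> hit [38,77/2], descend [2, 17]
          N2 x:[73/2,38] y:[38,39] z:[36,38] -> hit [38,38] leaf, test {P9@t=38}
          N17 x:[73/2,77/2] y:[46,50] z:[73/2,79/2] -> miss, prune
    N18 x:[67/2,79/2] y:[39,56] z:[49/2,28] -> miss, prune
  N8 x:[43/2,29] y:[22,65] z:[51/2,39] -> hit [51/2,29], descend [3, 22]
    N3 x:[43/2,25] y:[22,42] z:[67/2,39] -> miss, prune
    N22 x:[49/2,29] y:[49,65] z:[51/2,53/2] -> miss, prune

Visited [0, 4, 15, 1, 12, 6, 19, 2, 17, 18, 8, 3, 22]. Tests: 13 box, 1 leaf. Nearest: P9.

== RESULT ==
1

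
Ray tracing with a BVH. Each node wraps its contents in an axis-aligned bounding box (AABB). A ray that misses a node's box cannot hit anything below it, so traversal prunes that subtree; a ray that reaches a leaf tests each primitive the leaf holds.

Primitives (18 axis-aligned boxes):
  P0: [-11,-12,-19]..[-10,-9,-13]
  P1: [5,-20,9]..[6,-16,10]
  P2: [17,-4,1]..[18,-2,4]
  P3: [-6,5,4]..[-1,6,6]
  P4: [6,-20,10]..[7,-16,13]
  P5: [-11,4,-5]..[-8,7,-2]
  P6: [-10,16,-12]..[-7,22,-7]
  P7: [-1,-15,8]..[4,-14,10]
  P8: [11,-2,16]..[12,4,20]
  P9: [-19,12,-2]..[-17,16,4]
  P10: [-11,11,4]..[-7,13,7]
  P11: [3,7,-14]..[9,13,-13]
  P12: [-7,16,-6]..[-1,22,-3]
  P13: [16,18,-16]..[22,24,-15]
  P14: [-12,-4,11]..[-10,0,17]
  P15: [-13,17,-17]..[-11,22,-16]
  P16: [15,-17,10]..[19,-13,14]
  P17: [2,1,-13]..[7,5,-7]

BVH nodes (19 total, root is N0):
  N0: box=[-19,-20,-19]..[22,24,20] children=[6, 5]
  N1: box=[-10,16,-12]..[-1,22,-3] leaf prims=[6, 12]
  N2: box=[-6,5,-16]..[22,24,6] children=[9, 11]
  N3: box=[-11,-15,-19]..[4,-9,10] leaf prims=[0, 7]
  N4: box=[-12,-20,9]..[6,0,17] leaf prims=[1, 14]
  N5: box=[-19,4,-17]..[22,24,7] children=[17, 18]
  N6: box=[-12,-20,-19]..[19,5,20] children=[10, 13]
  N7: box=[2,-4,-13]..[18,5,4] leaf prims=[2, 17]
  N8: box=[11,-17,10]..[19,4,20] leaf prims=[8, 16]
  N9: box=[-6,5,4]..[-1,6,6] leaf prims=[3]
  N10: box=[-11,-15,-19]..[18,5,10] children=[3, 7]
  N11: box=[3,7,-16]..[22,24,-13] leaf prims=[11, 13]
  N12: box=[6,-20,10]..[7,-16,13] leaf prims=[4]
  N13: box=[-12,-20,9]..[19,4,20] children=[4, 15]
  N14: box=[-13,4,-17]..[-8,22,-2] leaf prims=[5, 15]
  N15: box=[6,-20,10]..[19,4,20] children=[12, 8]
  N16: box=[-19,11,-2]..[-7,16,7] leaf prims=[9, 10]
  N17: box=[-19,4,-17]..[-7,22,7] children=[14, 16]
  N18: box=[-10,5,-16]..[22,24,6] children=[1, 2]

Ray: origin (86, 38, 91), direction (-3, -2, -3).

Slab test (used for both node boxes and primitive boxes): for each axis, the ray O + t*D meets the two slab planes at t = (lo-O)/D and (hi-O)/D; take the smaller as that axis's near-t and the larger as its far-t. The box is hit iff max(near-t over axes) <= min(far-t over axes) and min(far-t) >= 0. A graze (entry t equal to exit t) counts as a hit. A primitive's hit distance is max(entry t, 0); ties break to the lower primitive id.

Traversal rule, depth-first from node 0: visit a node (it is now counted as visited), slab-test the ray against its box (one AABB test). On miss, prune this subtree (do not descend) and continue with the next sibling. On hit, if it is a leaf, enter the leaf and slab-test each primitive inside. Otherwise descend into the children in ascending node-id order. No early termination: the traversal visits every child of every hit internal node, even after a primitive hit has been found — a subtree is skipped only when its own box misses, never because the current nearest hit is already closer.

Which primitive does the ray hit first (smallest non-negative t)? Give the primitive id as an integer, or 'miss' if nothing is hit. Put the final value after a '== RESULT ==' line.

Walk:
N0 x:[64/3,35] y:[7,29] z:[71/3,110/3] -> hit [71/3,29], descend [5, 6]
  N5 x:[64/3,35] y:[7,17] z:[28,36] -> miss, prune
  N6 x:[67/3,98/3] y:[33/2,29] z:[71/3,110/3] -> hit [71/3,29], descend [10, 13]
    N10 x:[68/3,97/3] y:[33/2,53/2] z:[27,110/3] -> miss, prune
    N13 x:[67/3,98/3] y:[17,29] z:[71/3,82/3] -> hit [71/3,82/3], descend [4, 15]
      N4 x:[80/3,98/3] y:[19,29] z:[74/3,82/3] -> hit [80/3,82/3] leaf, test {P1@t=27, P14(miss)}
      N15 x:[67/3,80/3] y:[17,29] z:[71/3,27] -> hit [71/3,80/3], descend [8, 12]
        N8 x:[67/3,25] y:[17,55/2] z:[71/3,27] -> hit [71/3,25] leaf, test {P8(miss), P16(miss)}
        N12 x:[79/3,80/3] y:[27,29] z:[26,27] -> miss, prune

Visited [0, 5, 6, 10, 13, 4, 15, 8, 12]. Tests: 9 box, 2 leaf. Nearest: P1.

== RESULT ==
1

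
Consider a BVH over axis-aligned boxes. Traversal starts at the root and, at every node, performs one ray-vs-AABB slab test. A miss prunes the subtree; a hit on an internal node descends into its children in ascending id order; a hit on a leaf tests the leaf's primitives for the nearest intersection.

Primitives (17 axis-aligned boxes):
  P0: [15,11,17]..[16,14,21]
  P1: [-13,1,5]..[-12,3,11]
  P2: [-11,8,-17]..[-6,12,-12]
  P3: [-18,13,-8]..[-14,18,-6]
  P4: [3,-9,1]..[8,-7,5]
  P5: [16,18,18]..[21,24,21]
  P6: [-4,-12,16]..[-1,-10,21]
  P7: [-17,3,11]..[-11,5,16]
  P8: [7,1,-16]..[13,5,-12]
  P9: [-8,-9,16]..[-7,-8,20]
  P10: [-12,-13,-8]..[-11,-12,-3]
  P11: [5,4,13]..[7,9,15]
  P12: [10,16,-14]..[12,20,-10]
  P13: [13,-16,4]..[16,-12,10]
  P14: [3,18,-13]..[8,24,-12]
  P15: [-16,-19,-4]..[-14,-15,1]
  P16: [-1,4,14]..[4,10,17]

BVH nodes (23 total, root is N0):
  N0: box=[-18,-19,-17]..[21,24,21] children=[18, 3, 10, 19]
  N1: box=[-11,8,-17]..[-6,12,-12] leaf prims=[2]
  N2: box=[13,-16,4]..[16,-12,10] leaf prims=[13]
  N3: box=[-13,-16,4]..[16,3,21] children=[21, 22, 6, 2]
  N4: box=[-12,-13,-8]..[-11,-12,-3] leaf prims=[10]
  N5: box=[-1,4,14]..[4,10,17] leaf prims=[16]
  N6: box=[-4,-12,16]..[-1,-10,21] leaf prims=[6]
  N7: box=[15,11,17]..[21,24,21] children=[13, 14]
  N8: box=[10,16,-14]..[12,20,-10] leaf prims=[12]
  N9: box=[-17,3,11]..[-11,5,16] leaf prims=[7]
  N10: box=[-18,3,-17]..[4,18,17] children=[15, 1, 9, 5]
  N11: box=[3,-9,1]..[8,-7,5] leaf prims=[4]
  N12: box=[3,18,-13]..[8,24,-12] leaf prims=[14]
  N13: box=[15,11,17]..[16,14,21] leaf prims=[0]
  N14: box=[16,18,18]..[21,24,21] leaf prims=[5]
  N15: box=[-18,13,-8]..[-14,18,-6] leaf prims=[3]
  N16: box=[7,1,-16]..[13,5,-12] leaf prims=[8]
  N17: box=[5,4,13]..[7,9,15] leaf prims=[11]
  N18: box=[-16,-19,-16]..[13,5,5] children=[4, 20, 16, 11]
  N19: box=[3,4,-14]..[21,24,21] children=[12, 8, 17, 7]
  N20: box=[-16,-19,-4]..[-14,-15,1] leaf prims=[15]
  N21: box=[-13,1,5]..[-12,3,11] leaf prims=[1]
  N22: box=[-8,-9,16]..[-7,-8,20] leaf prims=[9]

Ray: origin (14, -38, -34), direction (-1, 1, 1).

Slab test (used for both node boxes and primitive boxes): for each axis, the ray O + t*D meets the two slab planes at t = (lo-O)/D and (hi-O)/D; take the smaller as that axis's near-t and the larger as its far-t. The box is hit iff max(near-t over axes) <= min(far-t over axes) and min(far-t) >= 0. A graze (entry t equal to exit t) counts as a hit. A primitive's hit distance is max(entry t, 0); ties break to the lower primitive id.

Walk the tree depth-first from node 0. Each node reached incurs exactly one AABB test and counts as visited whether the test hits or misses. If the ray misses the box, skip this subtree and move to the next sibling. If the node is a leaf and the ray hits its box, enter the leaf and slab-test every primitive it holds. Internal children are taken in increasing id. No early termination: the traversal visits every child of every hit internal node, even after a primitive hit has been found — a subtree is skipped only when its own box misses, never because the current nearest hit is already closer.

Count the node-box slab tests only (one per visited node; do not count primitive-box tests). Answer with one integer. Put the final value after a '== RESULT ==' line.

Trace the traversal:
N0 x:[-7,32] y:[19,62] z:[17,55] -> hit [19,32], descend [3, 10, 18, 19]
  N3 x:[-2,27] y:[22,41] z:[38,55] -> miss, prune
  N10 x:[10,32] y:[41,56] z:[17,51] -> miss, prune
  N18 x:[1,30] y:[19,43] z:[18,39] -> hit [19,30], descend [4, 11, 16, 20]
    N4 x:[25,26] y:[25,26] z:[26,31] -> hit [26,26] leaf, test {P10@t=26}
    N11 x:[6,11] y:[29,31] z:[35,39] -> miss, prune
    N16 x:[1,7] y:[39,43] z:[18,22] -> miss, prune
    N20 x:[28,30] y:[19,23] z:[30,35] -> miss, prune
  N19 x:[-7,11] y:[42,62] z:[20,55] -> miss, prune

Summary -> nodes [0, 3, 10, 18, 4, 11, 16, 20, 19]; box-tests=9; leaf-entries=1; first=P10

== RESULT ==
9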